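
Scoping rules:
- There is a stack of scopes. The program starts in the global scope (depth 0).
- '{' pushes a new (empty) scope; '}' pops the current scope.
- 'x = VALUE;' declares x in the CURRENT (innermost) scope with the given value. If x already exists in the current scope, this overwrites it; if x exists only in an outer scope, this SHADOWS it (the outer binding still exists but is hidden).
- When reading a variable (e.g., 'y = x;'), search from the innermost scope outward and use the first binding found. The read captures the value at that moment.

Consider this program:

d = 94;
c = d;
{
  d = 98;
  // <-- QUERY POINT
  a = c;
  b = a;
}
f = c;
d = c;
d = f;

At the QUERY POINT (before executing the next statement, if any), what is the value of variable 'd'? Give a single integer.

Answer: 98

Derivation:
Step 1: declare d=94 at depth 0
Step 2: declare c=(read d)=94 at depth 0
Step 3: enter scope (depth=1)
Step 4: declare d=98 at depth 1
Visible at query point: c=94 d=98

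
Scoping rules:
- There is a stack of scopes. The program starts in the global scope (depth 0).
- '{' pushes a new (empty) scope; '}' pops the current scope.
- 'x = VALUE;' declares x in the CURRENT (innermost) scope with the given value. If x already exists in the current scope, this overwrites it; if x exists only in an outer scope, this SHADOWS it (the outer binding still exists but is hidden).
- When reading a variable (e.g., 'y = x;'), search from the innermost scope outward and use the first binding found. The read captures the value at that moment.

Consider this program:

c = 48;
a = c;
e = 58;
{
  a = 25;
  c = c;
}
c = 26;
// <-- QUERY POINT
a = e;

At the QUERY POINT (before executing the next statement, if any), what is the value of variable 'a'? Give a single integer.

Step 1: declare c=48 at depth 0
Step 2: declare a=(read c)=48 at depth 0
Step 3: declare e=58 at depth 0
Step 4: enter scope (depth=1)
Step 5: declare a=25 at depth 1
Step 6: declare c=(read c)=48 at depth 1
Step 7: exit scope (depth=0)
Step 8: declare c=26 at depth 0
Visible at query point: a=48 c=26 e=58

Answer: 48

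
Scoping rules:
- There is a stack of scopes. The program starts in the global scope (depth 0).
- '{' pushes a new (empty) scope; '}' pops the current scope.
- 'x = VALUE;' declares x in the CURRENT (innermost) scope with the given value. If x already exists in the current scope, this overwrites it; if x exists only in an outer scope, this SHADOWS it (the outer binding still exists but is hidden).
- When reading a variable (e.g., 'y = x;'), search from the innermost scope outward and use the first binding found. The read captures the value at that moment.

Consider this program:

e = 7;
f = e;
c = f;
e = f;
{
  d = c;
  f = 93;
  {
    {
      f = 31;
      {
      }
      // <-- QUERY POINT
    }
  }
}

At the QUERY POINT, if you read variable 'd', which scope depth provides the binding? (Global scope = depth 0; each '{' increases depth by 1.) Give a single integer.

Answer: 1

Derivation:
Step 1: declare e=7 at depth 0
Step 2: declare f=(read e)=7 at depth 0
Step 3: declare c=(read f)=7 at depth 0
Step 4: declare e=(read f)=7 at depth 0
Step 5: enter scope (depth=1)
Step 6: declare d=(read c)=7 at depth 1
Step 7: declare f=93 at depth 1
Step 8: enter scope (depth=2)
Step 9: enter scope (depth=3)
Step 10: declare f=31 at depth 3
Step 11: enter scope (depth=4)
Step 12: exit scope (depth=3)
Visible at query point: c=7 d=7 e=7 f=31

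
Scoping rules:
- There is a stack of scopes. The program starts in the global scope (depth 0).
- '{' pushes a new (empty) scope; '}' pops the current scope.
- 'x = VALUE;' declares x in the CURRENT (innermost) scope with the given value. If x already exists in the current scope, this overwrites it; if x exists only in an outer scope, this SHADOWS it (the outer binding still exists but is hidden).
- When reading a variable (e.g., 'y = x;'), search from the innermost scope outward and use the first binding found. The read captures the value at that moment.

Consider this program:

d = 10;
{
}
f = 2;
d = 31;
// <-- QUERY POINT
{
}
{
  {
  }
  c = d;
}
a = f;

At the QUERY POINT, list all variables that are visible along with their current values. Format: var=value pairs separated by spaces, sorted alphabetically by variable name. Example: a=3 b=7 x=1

Step 1: declare d=10 at depth 0
Step 2: enter scope (depth=1)
Step 3: exit scope (depth=0)
Step 4: declare f=2 at depth 0
Step 5: declare d=31 at depth 0
Visible at query point: d=31 f=2

Answer: d=31 f=2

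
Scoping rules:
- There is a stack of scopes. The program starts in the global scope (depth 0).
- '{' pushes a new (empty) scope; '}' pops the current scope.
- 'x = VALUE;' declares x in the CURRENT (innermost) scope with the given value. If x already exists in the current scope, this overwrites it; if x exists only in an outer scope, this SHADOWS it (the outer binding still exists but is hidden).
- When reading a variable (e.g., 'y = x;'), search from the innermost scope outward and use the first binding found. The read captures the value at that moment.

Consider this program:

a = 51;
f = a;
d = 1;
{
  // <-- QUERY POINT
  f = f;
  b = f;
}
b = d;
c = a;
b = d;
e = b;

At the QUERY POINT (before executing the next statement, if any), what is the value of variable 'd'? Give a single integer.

Answer: 1

Derivation:
Step 1: declare a=51 at depth 0
Step 2: declare f=(read a)=51 at depth 0
Step 3: declare d=1 at depth 0
Step 4: enter scope (depth=1)
Visible at query point: a=51 d=1 f=51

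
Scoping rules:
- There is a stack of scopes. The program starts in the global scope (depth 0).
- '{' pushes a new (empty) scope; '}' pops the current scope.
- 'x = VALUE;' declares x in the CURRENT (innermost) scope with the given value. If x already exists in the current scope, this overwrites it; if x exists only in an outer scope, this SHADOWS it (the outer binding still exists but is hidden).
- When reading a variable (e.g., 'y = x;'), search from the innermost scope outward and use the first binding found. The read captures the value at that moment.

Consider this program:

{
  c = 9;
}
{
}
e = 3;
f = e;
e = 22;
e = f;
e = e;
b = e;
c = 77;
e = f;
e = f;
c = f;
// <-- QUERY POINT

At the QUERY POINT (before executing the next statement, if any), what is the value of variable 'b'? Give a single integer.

Step 1: enter scope (depth=1)
Step 2: declare c=9 at depth 1
Step 3: exit scope (depth=0)
Step 4: enter scope (depth=1)
Step 5: exit scope (depth=0)
Step 6: declare e=3 at depth 0
Step 7: declare f=(read e)=3 at depth 0
Step 8: declare e=22 at depth 0
Step 9: declare e=(read f)=3 at depth 0
Step 10: declare e=(read e)=3 at depth 0
Step 11: declare b=(read e)=3 at depth 0
Step 12: declare c=77 at depth 0
Step 13: declare e=(read f)=3 at depth 0
Step 14: declare e=(read f)=3 at depth 0
Step 15: declare c=(read f)=3 at depth 0
Visible at query point: b=3 c=3 e=3 f=3

Answer: 3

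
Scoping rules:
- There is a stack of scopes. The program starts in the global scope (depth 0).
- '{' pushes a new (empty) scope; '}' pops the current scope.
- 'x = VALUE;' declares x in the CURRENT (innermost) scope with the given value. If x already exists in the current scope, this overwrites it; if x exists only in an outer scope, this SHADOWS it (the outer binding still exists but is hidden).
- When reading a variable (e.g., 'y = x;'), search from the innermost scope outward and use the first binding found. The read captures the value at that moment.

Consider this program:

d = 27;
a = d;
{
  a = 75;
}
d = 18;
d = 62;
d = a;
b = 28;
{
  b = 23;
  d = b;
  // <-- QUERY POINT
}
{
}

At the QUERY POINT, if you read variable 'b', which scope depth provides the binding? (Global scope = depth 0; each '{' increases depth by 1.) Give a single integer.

Step 1: declare d=27 at depth 0
Step 2: declare a=(read d)=27 at depth 0
Step 3: enter scope (depth=1)
Step 4: declare a=75 at depth 1
Step 5: exit scope (depth=0)
Step 6: declare d=18 at depth 0
Step 7: declare d=62 at depth 0
Step 8: declare d=(read a)=27 at depth 0
Step 9: declare b=28 at depth 0
Step 10: enter scope (depth=1)
Step 11: declare b=23 at depth 1
Step 12: declare d=(read b)=23 at depth 1
Visible at query point: a=27 b=23 d=23

Answer: 1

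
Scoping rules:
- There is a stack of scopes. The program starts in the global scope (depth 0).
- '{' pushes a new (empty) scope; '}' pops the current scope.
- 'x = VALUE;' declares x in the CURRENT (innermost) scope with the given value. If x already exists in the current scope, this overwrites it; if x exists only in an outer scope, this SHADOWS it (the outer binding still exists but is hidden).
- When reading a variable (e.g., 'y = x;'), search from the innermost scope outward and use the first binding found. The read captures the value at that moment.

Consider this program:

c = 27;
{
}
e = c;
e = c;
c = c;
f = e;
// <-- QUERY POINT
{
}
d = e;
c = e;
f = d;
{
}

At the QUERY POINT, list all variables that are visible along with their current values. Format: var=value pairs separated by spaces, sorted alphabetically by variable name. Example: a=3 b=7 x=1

Answer: c=27 e=27 f=27

Derivation:
Step 1: declare c=27 at depth 0
Step 2: enter scope (depth=1)
Step 3: exit scope (depth=0)
Step 4: declare e=(read c)=27 at depth 0
Step 5: declare e=(read c)=27 at depth 0
Step 6: declare c=(read c)=27 at depth 0
Step 7: declare f=(read e)=27 at depth 0
Visible at query point: c=27 e=27 f=27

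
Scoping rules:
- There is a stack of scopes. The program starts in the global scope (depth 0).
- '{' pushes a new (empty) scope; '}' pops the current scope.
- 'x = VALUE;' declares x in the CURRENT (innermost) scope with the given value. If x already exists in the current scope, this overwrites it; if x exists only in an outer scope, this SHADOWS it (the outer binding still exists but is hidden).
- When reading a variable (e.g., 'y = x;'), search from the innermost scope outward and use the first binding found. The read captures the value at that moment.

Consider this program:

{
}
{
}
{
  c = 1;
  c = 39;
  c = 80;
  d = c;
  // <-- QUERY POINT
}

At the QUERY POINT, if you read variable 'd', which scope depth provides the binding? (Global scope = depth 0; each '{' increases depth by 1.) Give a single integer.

Answer: 1

Derivation:
Step 1: enter scope (depth=1)
Step 2: exit scope (depth=0)
Step 3: enter scope (depth=1)
Step 4: exit scope (depth=0)
Step 5: enter scope (depth=1)
Step 6: declare c=1 at depth 1
Step 7: declare c=39 at depth 1
Step 8: declare c=80 at depth 1
Step 9: declare d=(read c)=80 at depth 1
Visible at query point: c=80 d=80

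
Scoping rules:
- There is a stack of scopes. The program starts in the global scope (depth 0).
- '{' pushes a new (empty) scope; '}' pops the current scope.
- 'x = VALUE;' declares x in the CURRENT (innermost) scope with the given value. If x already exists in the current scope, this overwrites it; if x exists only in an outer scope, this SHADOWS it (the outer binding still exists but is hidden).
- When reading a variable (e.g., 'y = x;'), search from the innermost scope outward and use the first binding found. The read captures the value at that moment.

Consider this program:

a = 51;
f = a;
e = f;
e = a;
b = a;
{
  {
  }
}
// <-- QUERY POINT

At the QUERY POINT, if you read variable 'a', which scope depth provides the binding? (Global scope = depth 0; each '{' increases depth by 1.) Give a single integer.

Step 1: declare a=51 at depth 0
Step 2: declare f=(read a)=51 at depth 0
Step 3: declare e=(read f)=51 at depth 0
Step 4: declare e=(read a)=51 at depth 0
Step 5: declare b=(read a)=51 at depth 0
Step 6: enter scope (depth=1)
Step 7: enter scope (depth=2)
Step 8: exit scope (depth=1)
Step 9: exit scope (depth=0)
Visible at query point: a=51 b=51 e=51 f=51

Answer: 0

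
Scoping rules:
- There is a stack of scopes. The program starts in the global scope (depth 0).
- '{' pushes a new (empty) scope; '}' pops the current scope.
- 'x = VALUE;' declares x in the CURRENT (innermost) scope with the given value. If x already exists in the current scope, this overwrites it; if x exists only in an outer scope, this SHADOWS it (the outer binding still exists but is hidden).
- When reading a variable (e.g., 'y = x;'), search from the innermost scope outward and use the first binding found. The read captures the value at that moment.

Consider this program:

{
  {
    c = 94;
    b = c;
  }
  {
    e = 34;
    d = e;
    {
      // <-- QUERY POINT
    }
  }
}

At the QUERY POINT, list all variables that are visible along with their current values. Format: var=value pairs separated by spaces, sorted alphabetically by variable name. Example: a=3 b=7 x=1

Answer: d=34 e=34

Derivation:
Step 1: enter scope (depth=1)
Step 2: enter scope (depth=2)
Step 3: declare c=94 at depth 2
Step 4: declare b=(read c)=94 at depth 2
Step 5: exit scope (depth=1)
Step 6: enter scope (depth=2)
Step 7: declare e=34 at depth 2
Step 8: declare d=(read e)=34 at depth 2
Step 9: enter scope (depth=3)
Visible at query point: d=34 e=34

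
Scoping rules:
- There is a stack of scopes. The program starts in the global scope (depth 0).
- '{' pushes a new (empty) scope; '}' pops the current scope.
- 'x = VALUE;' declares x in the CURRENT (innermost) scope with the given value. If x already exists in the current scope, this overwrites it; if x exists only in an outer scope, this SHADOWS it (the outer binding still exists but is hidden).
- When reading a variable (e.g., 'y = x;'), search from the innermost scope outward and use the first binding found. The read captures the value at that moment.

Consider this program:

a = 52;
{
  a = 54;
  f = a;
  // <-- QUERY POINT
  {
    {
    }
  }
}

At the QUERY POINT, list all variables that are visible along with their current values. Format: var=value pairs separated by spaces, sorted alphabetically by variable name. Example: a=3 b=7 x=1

Step 1: declare a=52 at depth 0
Step 2: enter scope (depth=1)
Step 3: declare a=54 at depth 1
Step 4: declare f=(read a)=54 at depth 1
Visible at query point: a=54 f=54

Answer: a=54 f=54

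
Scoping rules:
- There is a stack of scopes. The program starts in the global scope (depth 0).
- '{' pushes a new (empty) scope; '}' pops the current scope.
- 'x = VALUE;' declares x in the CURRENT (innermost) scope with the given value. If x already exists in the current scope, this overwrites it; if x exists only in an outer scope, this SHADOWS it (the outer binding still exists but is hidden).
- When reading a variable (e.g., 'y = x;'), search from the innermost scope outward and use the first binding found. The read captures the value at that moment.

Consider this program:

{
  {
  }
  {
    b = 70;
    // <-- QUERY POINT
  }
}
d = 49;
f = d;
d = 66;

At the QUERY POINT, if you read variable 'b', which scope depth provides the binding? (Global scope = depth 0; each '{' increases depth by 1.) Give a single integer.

Step 1: enter scope (depth=1)
Step 2: enter scope (depth=2)
Step 3: exit scope (depth=1)
Step 4: enter scope (depth=2)
Step 5: declare b=70 at depth 2
Visible at query point: b=70

Answer: 2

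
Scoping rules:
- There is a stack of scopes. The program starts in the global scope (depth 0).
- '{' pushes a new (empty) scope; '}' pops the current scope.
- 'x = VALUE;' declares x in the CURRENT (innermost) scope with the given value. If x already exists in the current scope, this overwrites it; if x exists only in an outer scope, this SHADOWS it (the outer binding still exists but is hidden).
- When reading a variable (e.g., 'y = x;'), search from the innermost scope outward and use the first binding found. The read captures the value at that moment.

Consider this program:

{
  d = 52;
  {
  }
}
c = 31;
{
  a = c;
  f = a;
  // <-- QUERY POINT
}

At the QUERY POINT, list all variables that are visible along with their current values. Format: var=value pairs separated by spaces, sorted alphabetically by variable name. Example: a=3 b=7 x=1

Answer: a=31 c=31 f=31

Derivation:
Step 1: enter scope (depth=1)
Step 2: declare d=52 at depth 1
Step 3: enter scope (depth=2)
Step 4: exit scope (depth=1)
Step 5: exit scope (depth=0)
Step 6: declare c=31 at depth 0
Step 7: enter scope (depth=1)
Step 8: declare a=(read c)=31 at depth 1
Step 9: declare f=(read a)=31 at depth 1
Visible at query point: a=31 c=31 f=31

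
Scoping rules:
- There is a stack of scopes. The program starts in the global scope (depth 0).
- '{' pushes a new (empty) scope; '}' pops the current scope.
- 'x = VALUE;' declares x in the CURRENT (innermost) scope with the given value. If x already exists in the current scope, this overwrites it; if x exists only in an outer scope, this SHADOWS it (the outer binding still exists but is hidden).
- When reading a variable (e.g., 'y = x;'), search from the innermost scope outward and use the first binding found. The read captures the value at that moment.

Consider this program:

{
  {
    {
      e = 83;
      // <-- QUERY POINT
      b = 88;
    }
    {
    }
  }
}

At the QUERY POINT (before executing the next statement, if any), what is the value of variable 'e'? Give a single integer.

Step 1: enter scope (depth=1)
Step 2: enter scope (depth=2)
Step 3: enter scope (depth=3)
Step 4: declare e=83 at depth 3
Visible at query point: e=83

Answer: 83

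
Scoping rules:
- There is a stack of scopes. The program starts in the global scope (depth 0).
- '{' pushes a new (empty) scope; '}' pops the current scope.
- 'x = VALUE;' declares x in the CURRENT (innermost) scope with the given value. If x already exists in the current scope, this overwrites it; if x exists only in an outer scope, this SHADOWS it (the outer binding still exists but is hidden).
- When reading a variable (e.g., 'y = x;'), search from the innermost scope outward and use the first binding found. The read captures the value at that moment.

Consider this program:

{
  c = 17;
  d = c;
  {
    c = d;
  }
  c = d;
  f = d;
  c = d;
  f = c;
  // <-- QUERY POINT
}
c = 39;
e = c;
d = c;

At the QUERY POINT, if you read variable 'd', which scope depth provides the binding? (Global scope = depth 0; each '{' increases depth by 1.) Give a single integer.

Step 1: enter scope (depth=1)
Step 2: declare c=17 at depth 1
Step 3: declare d=(read c)=17 at depth 1
Step 4: enter scope (depth=2)
Step 5: declare c=(read d)=17 at depth 2
Step 6: exit scope (depth=1)
Step 7: declare c=(read d)=17 at depth 1
Step 8: declare f=(read d)=17 at depth 1
Step 9: declare c=(read d)=17 at depth 1
Step 10: declare f=(read c)=17 at depth 1
Visible at query point: c=17 d=17 f=17

Answer: 1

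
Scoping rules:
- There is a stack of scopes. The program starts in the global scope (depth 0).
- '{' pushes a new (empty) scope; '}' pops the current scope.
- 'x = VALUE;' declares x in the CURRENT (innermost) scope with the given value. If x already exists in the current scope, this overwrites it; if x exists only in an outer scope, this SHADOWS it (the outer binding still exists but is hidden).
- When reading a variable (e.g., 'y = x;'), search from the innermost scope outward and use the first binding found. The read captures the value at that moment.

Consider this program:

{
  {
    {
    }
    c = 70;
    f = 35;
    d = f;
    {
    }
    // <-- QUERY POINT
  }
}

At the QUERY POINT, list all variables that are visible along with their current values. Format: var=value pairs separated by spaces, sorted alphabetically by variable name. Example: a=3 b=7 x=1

Step 1: enter scope (depth=1)
Step 2: enter scope (depth=2)
Step 3: enter scope (depth=3)
Step 4: exit scope (depth=2)
Step 5: declare c=70 at depth 2
Step 6: declare f=35 at depth 2
Step 7: declare d=(read f)=35 at depth 2
Step 8: enter scope (depth=3)
Step 9: exit scope (depth=2)
Visible at query point: c=70 d=35 f=35

Answer: c=70 d=35 f=35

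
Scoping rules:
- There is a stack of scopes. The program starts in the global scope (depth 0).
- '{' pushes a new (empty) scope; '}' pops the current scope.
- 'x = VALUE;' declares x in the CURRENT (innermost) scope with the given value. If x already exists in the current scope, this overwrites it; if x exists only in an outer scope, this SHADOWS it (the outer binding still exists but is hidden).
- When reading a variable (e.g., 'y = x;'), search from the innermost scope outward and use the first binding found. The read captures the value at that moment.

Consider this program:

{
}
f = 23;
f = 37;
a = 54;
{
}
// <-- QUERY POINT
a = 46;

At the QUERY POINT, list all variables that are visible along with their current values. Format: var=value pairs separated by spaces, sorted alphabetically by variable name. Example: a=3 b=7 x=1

Step 1: enter scope (depth=1)
Step 2: exit scope (depth=0)
Step 3: declare f=23 at depth 0
Step 4: declare f=37 at depth 0
Step 5: declare a=54 at depth 0
Step 6: enter scope (depth=1)
Step 7: exit scope (depth=0)
Visible at query point: a=54 f=37

Answer: a=54 f=37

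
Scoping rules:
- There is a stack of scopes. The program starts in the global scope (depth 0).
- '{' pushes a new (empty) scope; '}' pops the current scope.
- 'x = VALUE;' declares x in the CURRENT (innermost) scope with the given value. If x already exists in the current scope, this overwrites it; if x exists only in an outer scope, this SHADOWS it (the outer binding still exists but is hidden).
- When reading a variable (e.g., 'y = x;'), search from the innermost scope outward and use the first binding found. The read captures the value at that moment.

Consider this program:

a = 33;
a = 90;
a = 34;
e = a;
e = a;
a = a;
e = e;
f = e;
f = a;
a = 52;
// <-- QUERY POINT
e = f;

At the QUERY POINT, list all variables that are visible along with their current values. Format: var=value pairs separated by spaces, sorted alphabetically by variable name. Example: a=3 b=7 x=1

Step 1: declare a=33 at depth 0
Step 2: declare a=90 at depth 0
Step 3: declare a=34 at depth 0
Step 4: declare e=(read a)=34 at depth 0
Step 5: declare e=(read a)=34 at depth 0
Step 6: declare a=(read a)=34 at depth 0
Step 7: declare e=(read e)=34 at depth 0
Step 8: declare f=(read e)=34 at depth 0
Step 9: declare f=(read a)=34 at depth 0
Step 10: declare a=52 at depth 0
Visible at query point: a=52 e=34 f=34

Answer: a=52 e=34 f=34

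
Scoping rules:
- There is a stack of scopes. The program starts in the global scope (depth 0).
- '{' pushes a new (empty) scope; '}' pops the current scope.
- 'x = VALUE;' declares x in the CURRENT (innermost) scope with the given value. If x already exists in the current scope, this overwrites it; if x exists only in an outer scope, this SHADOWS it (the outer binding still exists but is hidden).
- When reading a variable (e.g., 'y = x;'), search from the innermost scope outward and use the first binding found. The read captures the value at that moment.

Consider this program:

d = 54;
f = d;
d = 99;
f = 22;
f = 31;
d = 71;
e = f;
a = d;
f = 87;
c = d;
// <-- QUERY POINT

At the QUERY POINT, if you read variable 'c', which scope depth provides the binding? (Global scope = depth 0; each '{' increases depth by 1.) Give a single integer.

Step 1: declare d=54 at depth 0
Step 2: declare f=(read d)=54 at depth 0
Step 3: declare d=99 at depth 0
Step 4: declare f=22 at depth 0
Step 5: declare f=31 at depth 0
Step 6: declare d=71 at depth 0
Step 7: declare e=(read f)=31 at depth 0
Step 8: declare a=(read d)=71 at depth 0
Step 9: declare f=87 at depth 0
Step 10: declare c=(read d)=71 at depth 0
Visible at query point: a=71 c=71 d=71 e=31 f=87

Answer: 0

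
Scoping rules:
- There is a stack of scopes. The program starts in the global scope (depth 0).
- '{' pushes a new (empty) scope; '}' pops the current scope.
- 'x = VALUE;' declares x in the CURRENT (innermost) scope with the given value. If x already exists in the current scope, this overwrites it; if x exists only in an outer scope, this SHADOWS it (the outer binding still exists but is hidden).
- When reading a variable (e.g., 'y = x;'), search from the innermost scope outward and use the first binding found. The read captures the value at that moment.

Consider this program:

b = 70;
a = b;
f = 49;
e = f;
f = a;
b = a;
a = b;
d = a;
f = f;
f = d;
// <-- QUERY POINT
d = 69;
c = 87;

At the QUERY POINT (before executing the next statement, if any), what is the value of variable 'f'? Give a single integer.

Answer: 70

Derivation:
Step 1: declare b=70 at depth 0
Step 2: declare a=(read b)=70 at depth 0
Step 3: declare f=49 at depth 0
Step 4: declare e=(read f)=49 at depth 0
Step 5: declare f=(read a)=70 at depth 0
Step 6: declare b=(read a)=70 at depth 0
Step 7: declare a=(read b)=70 at depth 0
Step 8: declare d=(read a)=70 at depth 0
Step 9: declare f=(read f)=70 at depth 0
Step 10: declare f=(read d)=70 at depth 0
Visible at query point: a=70 b=70 d=70 e=49 f=70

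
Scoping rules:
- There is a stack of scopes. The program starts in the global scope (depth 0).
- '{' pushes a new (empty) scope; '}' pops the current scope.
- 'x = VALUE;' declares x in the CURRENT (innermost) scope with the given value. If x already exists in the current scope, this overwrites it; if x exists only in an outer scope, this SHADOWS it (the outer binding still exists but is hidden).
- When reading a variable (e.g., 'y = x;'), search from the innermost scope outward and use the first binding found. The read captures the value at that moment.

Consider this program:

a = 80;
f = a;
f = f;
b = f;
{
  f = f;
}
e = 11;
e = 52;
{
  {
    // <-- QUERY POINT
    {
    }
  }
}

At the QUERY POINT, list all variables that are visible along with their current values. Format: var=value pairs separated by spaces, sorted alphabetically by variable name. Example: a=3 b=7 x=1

Answer: a=80 b=80 e=52 f=80

Derivation:
Step 1: declare a=80 at depth 0
Step 2: declare f=(read a)=80 at depth 0
Step 3: declare f=(read f)=80 at depth 0
Step 4: declare b=(read f)=80 at depth 0
Step 5: enter scope (depth=1)
Step 6: declare f=(read f)=80 at depth 1
Step 7: exit scope (depth=0)
Step 8: declare e=11 at depth 0
Step 9: declare e=52 at depth 0
Step 10: enter scope (depth=1)
Step 11: enter scope (depth=2)
Visible at query point: a=80 b=80 e=52 f=80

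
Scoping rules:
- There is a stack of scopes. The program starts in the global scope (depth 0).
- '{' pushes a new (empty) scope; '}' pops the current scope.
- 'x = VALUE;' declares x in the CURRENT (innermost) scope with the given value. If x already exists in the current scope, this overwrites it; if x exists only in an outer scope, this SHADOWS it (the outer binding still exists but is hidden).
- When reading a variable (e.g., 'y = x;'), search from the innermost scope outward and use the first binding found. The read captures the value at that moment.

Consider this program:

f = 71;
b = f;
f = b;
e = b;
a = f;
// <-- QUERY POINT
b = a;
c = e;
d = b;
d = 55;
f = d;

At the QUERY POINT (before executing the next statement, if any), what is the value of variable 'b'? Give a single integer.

Step 1: declare f=71 at depth 0
Step 2: declare b=(read f)=71 at depth 0
Step 3: declare f=(read b)=71 at depth 0
Step 4: declare e=(read b)=71 at depth 0
Step 5: declare a=(read f)=71 at depth 0
Visible at query point: a=71 b=71 e=71 f=71

Answer: 71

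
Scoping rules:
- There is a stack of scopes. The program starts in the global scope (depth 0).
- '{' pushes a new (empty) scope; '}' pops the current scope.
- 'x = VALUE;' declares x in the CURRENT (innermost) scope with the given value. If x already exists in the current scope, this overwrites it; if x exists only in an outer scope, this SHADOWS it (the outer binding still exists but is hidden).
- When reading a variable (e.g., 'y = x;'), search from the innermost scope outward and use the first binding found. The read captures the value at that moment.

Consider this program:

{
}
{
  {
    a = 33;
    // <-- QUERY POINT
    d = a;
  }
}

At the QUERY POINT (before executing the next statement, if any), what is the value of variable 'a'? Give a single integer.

Step 1: enter scope (depth=1)
Step 2: exit scope (depth=0)
Step 3: enter scope (depth=1)
Step 4: enter scope (depth=2)
Step 5: declare a=33 at depth 2
Visible at query point: a=33

Answer: 33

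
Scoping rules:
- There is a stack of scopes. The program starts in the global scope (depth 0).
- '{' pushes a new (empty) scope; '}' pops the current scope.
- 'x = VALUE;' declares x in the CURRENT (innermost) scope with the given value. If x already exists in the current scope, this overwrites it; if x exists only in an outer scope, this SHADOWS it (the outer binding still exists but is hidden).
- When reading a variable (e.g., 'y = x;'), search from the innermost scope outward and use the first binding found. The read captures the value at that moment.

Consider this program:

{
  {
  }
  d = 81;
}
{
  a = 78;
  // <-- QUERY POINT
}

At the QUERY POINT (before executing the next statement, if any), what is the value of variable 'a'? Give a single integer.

Answer: 78

Derivation:
Step 1: enter scope (depth=1)
Step 2: enter scope (depth=2)
Step 3: exit scope (depth=1)
Step 4: declare d=81 at depth 1
Step 5: exit scope (depth=0)
Step 6: enter scope (depth=1)
Step 7: declare a=78 at depth 1
Visible at query point: a=78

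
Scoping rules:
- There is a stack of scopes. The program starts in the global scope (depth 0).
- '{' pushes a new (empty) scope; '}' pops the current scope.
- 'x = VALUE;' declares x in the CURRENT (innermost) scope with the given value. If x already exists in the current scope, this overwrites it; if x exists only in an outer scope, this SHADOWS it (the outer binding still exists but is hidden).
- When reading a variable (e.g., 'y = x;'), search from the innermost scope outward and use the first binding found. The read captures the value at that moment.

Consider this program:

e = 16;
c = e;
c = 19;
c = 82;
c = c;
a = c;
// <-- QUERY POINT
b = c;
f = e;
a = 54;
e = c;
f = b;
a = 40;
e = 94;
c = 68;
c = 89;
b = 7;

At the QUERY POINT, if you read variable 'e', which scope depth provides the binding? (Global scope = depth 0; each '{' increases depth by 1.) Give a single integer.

Answer: 0

Derivation:
Step 1: declare e=16 at depth 0
Step 2: declare c=(read e)=16 at depth 0
Step 3: declare c=19 at depth 0
Step 4: declare c=82 at depth 0
Step 5: declare c=(read c)=82 at depth 0
Step 6: declare a=(read c)=82 at depth 0
Visible at query point: a=82 c=82 e=16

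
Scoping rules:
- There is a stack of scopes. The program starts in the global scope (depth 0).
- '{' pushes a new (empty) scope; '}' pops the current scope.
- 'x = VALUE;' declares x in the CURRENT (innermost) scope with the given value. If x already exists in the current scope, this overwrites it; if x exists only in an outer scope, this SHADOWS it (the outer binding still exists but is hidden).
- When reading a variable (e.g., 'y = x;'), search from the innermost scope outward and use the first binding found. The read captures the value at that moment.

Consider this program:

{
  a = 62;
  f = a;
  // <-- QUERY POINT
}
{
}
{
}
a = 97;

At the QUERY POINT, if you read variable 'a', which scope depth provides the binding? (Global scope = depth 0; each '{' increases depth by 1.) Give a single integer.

Answer: 1

Derivation:
Step 1: enter scope (depth=1)
Step 2: declare a=62 at depth 1
Step 3: declare f=(read a)=62 at depth 1
Visible at query point: a=62 f=62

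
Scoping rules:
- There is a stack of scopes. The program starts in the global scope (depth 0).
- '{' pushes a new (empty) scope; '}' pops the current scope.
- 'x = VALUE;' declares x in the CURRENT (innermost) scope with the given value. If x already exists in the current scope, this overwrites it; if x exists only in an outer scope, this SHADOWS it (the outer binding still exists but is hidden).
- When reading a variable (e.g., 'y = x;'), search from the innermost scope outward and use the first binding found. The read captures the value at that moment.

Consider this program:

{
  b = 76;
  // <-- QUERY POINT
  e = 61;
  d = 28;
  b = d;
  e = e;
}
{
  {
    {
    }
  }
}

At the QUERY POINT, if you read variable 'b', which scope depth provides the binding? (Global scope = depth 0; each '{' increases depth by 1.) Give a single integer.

Answer: 1

Derivation:
Step 1: enter scope (depth=1)
Step 2: declare b=76 at depth 1
Visible at query point: b=76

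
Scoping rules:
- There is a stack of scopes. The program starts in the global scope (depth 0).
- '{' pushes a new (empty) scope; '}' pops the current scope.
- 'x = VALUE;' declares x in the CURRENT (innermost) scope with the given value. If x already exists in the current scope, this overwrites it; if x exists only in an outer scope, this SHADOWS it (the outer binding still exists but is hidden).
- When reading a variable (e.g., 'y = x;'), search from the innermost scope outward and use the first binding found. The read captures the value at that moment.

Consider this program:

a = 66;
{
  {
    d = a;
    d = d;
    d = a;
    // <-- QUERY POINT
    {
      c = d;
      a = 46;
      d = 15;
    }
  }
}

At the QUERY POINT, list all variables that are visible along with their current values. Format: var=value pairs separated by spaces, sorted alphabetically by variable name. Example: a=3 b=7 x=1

Step 1: declare a=66 at depth 0
Step 2: enter scope (depth=1)
Step 3: enter scope (depth=2)
Step 4: declare d=(read a)=66 at depth 2
Step 5: declare d=(read d)=66 at depth 2
Step 6: declare d=(read a)=66 at depth 2
Visible at query point: a=66 d=66

Answer: a=66 d=66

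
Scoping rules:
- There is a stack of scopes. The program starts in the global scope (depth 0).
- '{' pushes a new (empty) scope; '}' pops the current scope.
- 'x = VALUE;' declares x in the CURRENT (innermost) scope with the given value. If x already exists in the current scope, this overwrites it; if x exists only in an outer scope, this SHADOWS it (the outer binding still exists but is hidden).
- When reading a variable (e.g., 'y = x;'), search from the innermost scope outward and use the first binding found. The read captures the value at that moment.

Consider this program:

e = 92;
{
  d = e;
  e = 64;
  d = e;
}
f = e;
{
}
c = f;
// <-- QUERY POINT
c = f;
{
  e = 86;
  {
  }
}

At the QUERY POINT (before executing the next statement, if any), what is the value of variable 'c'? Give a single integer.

Step 1: declare e=92 at depth 0
Step 2: enter scope (depth=1)
Step 3: declare d=(read e)=92 at depth 1
Step 4: declare e=64 at depth 1
Step 5: declare d=(read e)=64 at depth 1
Step 6: exit scope (depth=0)
Step 7: declare f=(read e)=92 at depth 0
Step 8: enter scope (depth=1)
Step 9: exit scope (depth=0)
Step 10: declare c=(read f)=92 at depth 0
Visible at query point: c=92 e=92 f=92

Answer: 92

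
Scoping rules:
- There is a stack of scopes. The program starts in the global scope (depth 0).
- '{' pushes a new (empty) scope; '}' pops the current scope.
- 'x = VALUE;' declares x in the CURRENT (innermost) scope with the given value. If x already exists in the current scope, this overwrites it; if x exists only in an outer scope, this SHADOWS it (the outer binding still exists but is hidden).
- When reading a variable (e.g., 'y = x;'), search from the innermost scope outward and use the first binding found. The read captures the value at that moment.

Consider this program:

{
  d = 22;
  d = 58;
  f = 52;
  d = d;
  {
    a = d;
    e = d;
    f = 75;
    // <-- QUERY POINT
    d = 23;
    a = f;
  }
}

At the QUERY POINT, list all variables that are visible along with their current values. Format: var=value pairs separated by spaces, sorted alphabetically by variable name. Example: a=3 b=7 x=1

Step 1: enter scope (depth=1)
Step 2: declare d=22 at depth 1
Step 3: declare d=58 at depth 1
Step 4: declare f=52 at depth 1
Step 5: declare d=(read d)=58 at depth 1
Step 6: enter scope (depth=2)
Step 7: declare a=(read d)=58 at depth 2
Step 8: declare e=(read d)=58 at depth 2
Step 9: declare f=75 at depth 2
Visible at query point: a=58 d=58 e=58 f=75

Answer: a=58 d=58 e=58 f=75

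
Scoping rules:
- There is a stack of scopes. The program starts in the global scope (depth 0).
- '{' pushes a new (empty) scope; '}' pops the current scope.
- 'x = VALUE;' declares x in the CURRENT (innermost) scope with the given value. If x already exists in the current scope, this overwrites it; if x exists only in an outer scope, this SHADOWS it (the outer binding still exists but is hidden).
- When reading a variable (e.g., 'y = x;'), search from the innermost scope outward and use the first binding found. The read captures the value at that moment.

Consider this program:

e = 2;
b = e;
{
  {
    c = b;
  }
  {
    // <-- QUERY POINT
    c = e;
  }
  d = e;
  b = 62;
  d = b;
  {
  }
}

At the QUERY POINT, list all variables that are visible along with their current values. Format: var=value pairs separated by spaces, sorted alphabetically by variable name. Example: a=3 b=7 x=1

Step 1: declare e=2 at depth 0
Step 2: declare b=(read e)=2 at depth 0
Step 3: enter scope (depth=1)
Step 4: enter scope (depth=2)
Step 5: declare c=(read b)=2 at depth 2
Step 6: exit scope (depth=1)
Step 7: enter scope (depth=2)
Visible at query point: b=2 e=2

Answer: b=2 e=2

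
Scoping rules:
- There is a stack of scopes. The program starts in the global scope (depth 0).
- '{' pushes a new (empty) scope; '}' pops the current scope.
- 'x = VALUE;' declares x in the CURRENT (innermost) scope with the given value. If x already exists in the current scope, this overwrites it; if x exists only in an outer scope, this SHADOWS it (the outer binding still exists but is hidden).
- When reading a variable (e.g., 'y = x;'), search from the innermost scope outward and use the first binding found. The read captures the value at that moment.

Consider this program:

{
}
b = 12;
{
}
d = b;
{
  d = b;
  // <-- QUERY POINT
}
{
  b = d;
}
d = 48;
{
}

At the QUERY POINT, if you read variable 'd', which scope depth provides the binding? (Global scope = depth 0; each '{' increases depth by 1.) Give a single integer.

Answer: 1

Derivation:
Step 1: enter scope (depth=1)
Step 2: exit scope (depth=0)
Step 3: declare b=12 at depth 0
Step 4: enter scope (depth=1)
Step 5: exit scope (depth=0)
Step 6: declare d=(read b)=12 at depth 0
Step 7: enter scope (depth=1)
Step 8: declare d=(read b)=12 at depth 1
Visible at query point: b=12 d=12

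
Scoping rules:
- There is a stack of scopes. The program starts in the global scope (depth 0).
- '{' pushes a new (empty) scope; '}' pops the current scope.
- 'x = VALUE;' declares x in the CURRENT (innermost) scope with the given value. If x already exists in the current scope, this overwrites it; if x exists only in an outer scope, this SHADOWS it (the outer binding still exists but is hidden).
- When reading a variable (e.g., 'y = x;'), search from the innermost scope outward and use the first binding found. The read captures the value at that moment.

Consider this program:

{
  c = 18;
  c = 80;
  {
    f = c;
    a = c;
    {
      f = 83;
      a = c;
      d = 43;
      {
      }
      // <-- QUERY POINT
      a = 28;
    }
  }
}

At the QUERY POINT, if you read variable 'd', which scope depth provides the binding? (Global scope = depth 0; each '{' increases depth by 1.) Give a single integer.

Answer: 3

Derivation:
Step 1: enter scope (depth=1)
Step 2: declare c=18 at depth 1
Step 3: declare c=80 at depth 1
Step 4: enter scope (depth=2)
Step 5: declare f=(read c)=80 at depth 2
Step 6: declare a=(read c)=80 at depth 2
Step 7: enter scope (depth=3)
Step 8: declare f=83 at depth 3
Step 9: declare a=(read c)=80 at depth 3
Step 10: declare d=43 at depth 3
Step 11: enter scope (depth=4)
Step 12: exit scope (depth=3)
Visible at query point: a=80 c=80 d=43 f=83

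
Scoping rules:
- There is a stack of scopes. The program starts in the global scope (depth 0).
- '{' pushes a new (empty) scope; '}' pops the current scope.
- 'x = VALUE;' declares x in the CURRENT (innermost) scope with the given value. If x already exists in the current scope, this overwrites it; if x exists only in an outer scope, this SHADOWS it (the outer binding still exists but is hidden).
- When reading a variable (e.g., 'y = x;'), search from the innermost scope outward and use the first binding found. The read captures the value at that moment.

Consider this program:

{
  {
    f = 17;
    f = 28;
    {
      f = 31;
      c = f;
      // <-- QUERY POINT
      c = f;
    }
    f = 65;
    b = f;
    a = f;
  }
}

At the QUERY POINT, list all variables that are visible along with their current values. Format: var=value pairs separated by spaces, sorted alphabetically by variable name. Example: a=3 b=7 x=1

Answer: c=31 f=31

Derivation:
Step 1: enter scope (depth=1)
Step 2: enter scope (depth=2)
Step 3: declare f=17 at depth 2
Step 4: declare f=28 at depth 2
Step 5: enter scope (depth=3)
Step 6: declare f=31 at depth 3
Step 7: declare c=(read f)=31 at depth 3
Visible at query point: c=31 f=31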